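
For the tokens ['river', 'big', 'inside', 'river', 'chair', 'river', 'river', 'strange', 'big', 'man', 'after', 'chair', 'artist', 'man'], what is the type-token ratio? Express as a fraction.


Tokens: 14
Unique types: ('after', 'artist', 'big', 'chair', 'inside', 'man', 'river', 'strange') = 8
TTR = 8/14
Simplify: divide both by 2 -> 4/7
TTR = 4/7

4/7


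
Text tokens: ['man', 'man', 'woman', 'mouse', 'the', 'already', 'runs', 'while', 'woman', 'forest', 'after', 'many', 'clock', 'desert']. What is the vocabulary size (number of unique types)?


Listing all tokens and tracking unique types:
  Token 1: 'man' -> NEW (unique so far: 1)
  Token 2: 'man' -> duplicate (unique so far: 1)
  Token 3: 'woman' -> NEW (unique so far: 2)
  Token 4: 'mouse' -> NEW (unique so far: 3)
  Token 5: 'the' -> NEW (unique so far: 4)
  Token 6: 'already' -> NEW (unique so far: 5)
  Token 7: 'runs' -> NEW (unique so far: 6)
  Token 8: 'while' -> NEW (unique so far: 7)
  Token 9: 'woman' -> duplicate (unique so far: 7)
  Token 10: 'forest' -> NEW (unique so far: 8)
  Token 11: 'after' -> NEW (unique so far: 9)
  Token 12: 'many' -> NEW (unique so far: 10)
  Token 13: 'clock' -> NEW (unique so far: 11)
  Token 14: 'desert' -> NEW (unique so far: 12)
Unique types: ('after', 'already', 'clock', 'desert', 'forest', 'man', 'many', 'mouse', 'runs', 'the', 'while', 'woman')
Vocabulary size: 12

12


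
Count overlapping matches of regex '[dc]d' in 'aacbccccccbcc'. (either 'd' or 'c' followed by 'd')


Pattern: [dc]d means either 'd' or 'c' followed by 'd'.
Scanning 'aacbccccccbcc' position-by-position:
  Pos 0: window 'aa' -> no
  Pos 1: window 'ac' -> no
  Pos 2: window 'cb' -> no
  Pos 3: window 'bc' -> no
  Pos 4: window 'cc' -> no
  Pos 5: window 'cc' -> no
  Pos 6: window 'cc' -> no
  Pos 7: window 'cc' -> no
  Pos 8: window 'cc' -> no
  Pos 9: window 'cb' -> no
  Pos 10: window 'bc' -> no
  Pos 11: window 'cc' -> no
  Pos 12: window 'c' -> no
Total matches: 0

0


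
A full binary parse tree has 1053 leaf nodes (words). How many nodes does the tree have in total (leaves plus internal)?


Leaf nodes (terminals): 1053
Internal nodes = n - 1 = 1053 - 1 = 1052
Total = leaves + internal = 1053 + 1052 = 2105

2105


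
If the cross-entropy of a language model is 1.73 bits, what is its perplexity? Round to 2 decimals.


Perplexity formula: PP = 2^H
H = 1.73
PP = 2^1.73
Decompose: 2^1.73 = 2^1 * 2^0.73
2^1 = 2, 2^0.73 ~ 1.6586391
PP ~ 2 * 1.6586391 = 3.3172782
Rounded to 2 decimals: 3.32

3.32


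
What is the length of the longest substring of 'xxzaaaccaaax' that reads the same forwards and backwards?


Scanning 'xxzaaaccaaax' for palindromic substrings.
Substring at positions 3-10: 'aaaccaaa'.
Check: reverse('aaaccaaa') = 'aaaccaaa' -> palindrome confirmed.
Neighbouring characters ('z' / 'x') break symmetry, so it cannot extend further.
No longer palindromic substring exists; longest length = 8

8


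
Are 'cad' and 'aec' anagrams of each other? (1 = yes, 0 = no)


Sort characters of 'cad': 'acd'
Sort characters of 'aec': 'ace'
Sorted forms differ -> they are NOT anagrams
Result: 0

0


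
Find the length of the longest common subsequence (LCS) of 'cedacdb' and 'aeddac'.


DP table for LCS of 'cedacdb' and 'aeddac':
       a  e  d  d  a  c
    0  0  0  0  0  0  0
  c 0  0  0  0  0  0  1
  e 0  0  1  1  1  1  1
  d 0  0  1  2  2  2  2
  a 0  1  1  2  2  3  3
  c 0  1  1  2  2  3  4
  d 0  1  1  2  3  3  4
  b 0  1  1  2  3  3  4
LCS: 'edac'
LCS length = 4

4


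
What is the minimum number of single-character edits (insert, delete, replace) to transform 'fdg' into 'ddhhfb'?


Building DP table for s1='fdg' (len 3) and s2='ddhhfb' (len 6):
       d  d  h  h  f  b
    0  1  2  3  4  5  6
  f 1  1  2  3  4  4  5
  d 2  1  1  2  3  4  5
  g 3  2  2  2  3  4  5
Edit distance = dp[3][6] = 5

5


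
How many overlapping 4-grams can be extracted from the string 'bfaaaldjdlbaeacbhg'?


String 'bfaaaldjdlbaeacbhg' has length L = 18.
Number of overlapping n-grams = L - n + 1
Substituting: 18 - 4 + 1 = 15

15


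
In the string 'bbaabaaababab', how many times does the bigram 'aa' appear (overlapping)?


Scanning 'bbaabaaababab' for bigram 'aa':
  Position 0: 'bb' -> no
  Position 1: 'ba' -> no
  Position 2: 'aa' -> MATCH
  Position 3: 'ab' -> no
  Position 4: 'ba' -> no
  Position 5: 'aa' -> MATCH
  Position 6: 'aa' -> MATCH
  Position 7: 'ab' -> no
  Position 8: 'ba' -> no
  Position 9: 'ab' -> no
  Position 10: 'ba' -> no
  Position 11: 'ab' -> no
Total matches: 3

3


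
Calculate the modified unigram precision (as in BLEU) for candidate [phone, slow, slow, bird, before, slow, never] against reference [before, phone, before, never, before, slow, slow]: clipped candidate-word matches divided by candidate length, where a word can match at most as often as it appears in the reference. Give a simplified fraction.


Reference word counts: {'before': 3, 'never': 1, 'phone': 1, 'slow': 2}
Checking each candidate word (with clipping):
  'phone' -> in reference (ref count 1, used 1/1) -> match (matches: 1)
  'slow' -> in reference (ref count 2, used 1/2) -> match (matches: 2)
  'slow' -> in reference (ref count 2, used 2/2) -> match (matches: 3)
  'bird' -> not in reference -> no match (matches: 3)
  'before' -> in reference (ref count 3, used 1/3) -> match (matches: 4)
  'slow' -> ref count 2 already used up (2/2) -> clipped, no match (matches: 4)
  'never' -> in reference (ref count 1, used 1/1) -> match (matches: 5)
Clipped matches: 5, Candidate length: 7
Precision = 5/7

5/7


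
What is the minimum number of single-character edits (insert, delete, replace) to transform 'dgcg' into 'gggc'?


Building DP table for s1='dgcg' (len 4) and s2='gggc' (len 4):
       g  g  g  c
    0  1  2  3  4
  d 1  1  2  3  4
  g 2  1  1  2  3
  c 3  2  2  2  2
  g 4  3  2  2  3
Edit distance = dp[4][4] = 3

3


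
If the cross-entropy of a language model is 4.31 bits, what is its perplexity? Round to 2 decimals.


Perplexity formula: PP = 2^H
H = 4.31
PP = 2^4.31
Decompose: 2^4.31 = 2^4 * 2^0.31
2^4 = 16, 2^0.31 ~ 1.2397077
PP ~ 16 * 1.2397077 = 19.8353232
Rounded to 2 decimals: 19.84

19.84


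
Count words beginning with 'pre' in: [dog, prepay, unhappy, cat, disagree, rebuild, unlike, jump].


Checking each word for prefix 'pre':
  'dog' -> no (count: 0)
  'prepay' -> YES, starts with 'pre' (count: 1)
  'unhappy' -> no (count: 1)
  'cat' -> no (count: 1)
  'disagree' -> no (count: 1)
  'rebuild' -> no (count: 1)
  'unlike' -> no (count: 1)
  'jump' -> no (count: 1)
Total with prefix 'pre': 1

1


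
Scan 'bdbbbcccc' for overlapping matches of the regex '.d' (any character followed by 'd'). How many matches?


Pattern: .d means any character followed by 'd'.
Scanning 'bdbbbcccc' position-by-position:
  Pos 0: window 'bd' -> MATCH
  Pos 1: window 'db' -> no
  Pos 2: window 'bb' -> no
  Pos 3: window 'bb' -> no
  Pos 4: window 'bc' -> no
  Pos 5: window 'cc' -> no
  Pos 6: window 'cc' -> no
  Pos 7: window 'cc' -> no
  Pos 8: window 'c' -> no
Total matches: 1

1


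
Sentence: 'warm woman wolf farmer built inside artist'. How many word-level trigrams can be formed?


Word trigrams from [7] words:
  Trigram 1: (warm woman wolf)
  Trigram 2: (woman wolf farmer)
  Trigram 3: (wolf farmer built)
  Trigram 4: (farmer built inside)
  Trigram 5: (built inside artist)
Total word trigrams: 7 - 2 = 5

5


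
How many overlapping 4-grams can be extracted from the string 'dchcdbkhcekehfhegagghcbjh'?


String 'dchcdbkhcekehfhegagghcbjh' has length L = 25.
Number of overlapping n-grams = L - n + 1
Substituting: 25 - 4 + 1 = 22

22


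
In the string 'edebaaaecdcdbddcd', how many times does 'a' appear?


Scanning 'edebaaaecdcdbddcd' for 'a':
  Position 4: 'a' -> MATCH (count: 1)
  Position 5: 'a' -> MATCH (count: 2)
  Position 6: 'a' -> MATCH (count: 3)
Total occurrences of 'a': 3

3


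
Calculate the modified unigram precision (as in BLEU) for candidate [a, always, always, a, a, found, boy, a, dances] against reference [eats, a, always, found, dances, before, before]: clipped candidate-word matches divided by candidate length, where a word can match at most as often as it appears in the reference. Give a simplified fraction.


Reference word counts: {'a': 1, 'always': 1, 'before': 2, 'dances': 1, 'eats': 1, 'found': 1}
Checking each candidate word (with clipping):
  'a' -> in reference (ref count 1, used 1/1) -> match (matches: 1)
  'always' -> in reference (ref count 1, used 1/1) -> match (matches: 2)
  'always' -> ref count 1 already used up (1/1) -> clipped, no match (matches: 2)
  'a' -> ref count 1 already used up (1/1) -> clipped, no match (matches: 2)
  'a' -> ref count 1 already used up (1/1) -> clipped, no match (matches: 2)
  'found' -> in reference (ref count 1, used 1/1) -> match (matches: 3)
  'boy' -> not in reference -> no match (matches: 3)
  'a' -> ref count 1 already used up (1/1) -> clipped, no match (matches: 3)
  'dances' -> in reference (ref count 1, used 1/1) -> match (matches: 4)
Clipped matches: 4, Candidate length: 9
Precision = 4/9

4/9


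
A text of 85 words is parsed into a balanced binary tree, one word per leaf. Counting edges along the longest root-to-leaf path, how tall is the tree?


In a balanced binary tree with n leaves the deepest leaf is ceil(log2(n)) edges below the root.
log2(85) = 6.4094
ceil(6.4094) = 7
height (edges) = 7

7


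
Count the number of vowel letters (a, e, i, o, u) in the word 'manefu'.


Scanning each character of 'manefu':
  Position 1: 'm' -> consonant (running count: 0)
  Position 2: 'a' -> vowel (running count: 1)
  Position 3: 'n' -> consonant (running count: 1)
  Position 4: 'e' -> vowel (running count: 2)
  Position 5: 'f' -> consonant (running count: 2)
  Position 6: 'u' -> vowel (running count: 3)
Total vowels: 3

3


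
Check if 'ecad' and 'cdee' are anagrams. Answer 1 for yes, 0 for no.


Sort characters of 'ecad': 'acde'
Sort characters of 'cdee': 'cdee'
Sorted forms differ -> they are NOT anagrams
Result: 0

0


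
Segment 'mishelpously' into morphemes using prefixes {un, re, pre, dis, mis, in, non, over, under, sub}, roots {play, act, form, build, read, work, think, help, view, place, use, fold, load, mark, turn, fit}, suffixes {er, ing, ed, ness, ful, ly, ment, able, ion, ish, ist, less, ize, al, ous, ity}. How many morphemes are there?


Segmenting 'mishelpously' against the inventory:
  'mis' -> prefix (morpheme 1)
  'help' -> root (morpheme 2)
  'ous' -> suffix (morpheme 3)
  'ly' -> suffix (morpheme 4)
Total morphemes: 4

4


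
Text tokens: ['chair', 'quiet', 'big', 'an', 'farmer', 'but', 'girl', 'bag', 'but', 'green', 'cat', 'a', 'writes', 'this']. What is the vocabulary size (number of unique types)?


Listing all tokens and tracking unique types:
  Token 1: 'chair' -> NEW (unique so far: 1)
  Token 2: 'quiet' -> NEW (unique so far: 2)
  Token 3: 'big' -> NEW (unique so far: 3)
  Token 4: 'an' -> NEW (unique so far: 4)
  Token 5: 'farmer' -> NEW (unique so far: 5)
  Token 6: 'but' -> NEW (unique so far: 6)
  Token 7: 'girl' -> NEW (unique so far: 7)
  Token 8: 'bag' -> NEW (unique so far: 8)
  Token 9: 'but' -> duplicate (unique so far: 8)
  Token 10: 'green' -> NEW (unique so far: 9)
  Token 11: 'cat' -> NEW (unique so far: 10)
  Token 12: 'a' -> NEW (unique so far: 11)
  Token 13: 'writes' -> NEW (unique so far: 12)
  Token 14: 'this' -> NEW (unique so far: 13)
Unique types: ('a', 'an', 'bag', 'big', 'but', 'cat', 'chair', 'farmer', 'girl', 'green', 'quiet', 'this', 'writes')
Vocabulary size: 13

13


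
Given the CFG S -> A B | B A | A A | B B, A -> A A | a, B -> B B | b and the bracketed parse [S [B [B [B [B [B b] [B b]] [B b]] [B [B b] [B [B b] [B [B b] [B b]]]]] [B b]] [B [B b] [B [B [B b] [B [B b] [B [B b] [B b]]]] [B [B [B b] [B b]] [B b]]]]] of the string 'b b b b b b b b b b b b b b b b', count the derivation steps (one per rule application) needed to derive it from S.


Every bracketed nonterminal node [X ...] in the tree is produced by exactly one rule application.
Reading the tree off as a leftmost derivation:
  Step 1: S  =>  B B   (applied S -> B B)
  Step 2: B B  =>  B B B   (applied B -> B B)
  Step 3: B B B  =>  B B B B   (applied B -> B B)
  Step 4: B B B B  =>  B B B B B   (applied B -> B B)
  Step 5: B B B B B  =>  B B B B B B   (applied B -> B B)
  Step 6: B B B B B B  =>  b B B B B B   (applied B -> b)
  Step 7: b B B B B B  =>  b b B B B B   (applied B -> b)
  Step 8: b b B B B B  =>  b b b B B B   (applied B -> b)
  Step 9: b b b B B B  =>  b b b B B B B   (applied B -> B B)
  Step 10: b b b B B B B  =>  b b b b B B B   (applied B -> b)
  Step 11: b b b b B B B  =>  b b b b B B B B   (applied B -> B B)
  Step 12: b b b b B B B B  =>  b b b b b B B B   (applied B -> b)
  Step 13: b b b b b B B B  =>  b b b b b B B B B   (applied B -> B B)
  Step 14: b b b b b B B B B  =>  b b b b b b B B B   (applied B -> b)
  Step 15: b b b b b b B B B  =>  b b b b b b b B B   (applied B -> b)
  Step 16: b b b b b b b B B  =>  b b b b b b b b B   (applied B -> b)
  Step 17: b b b b b b b b B  =>  b b b b b b b b B B   (applied B -> B B)
  Step 18: b b b b b b b b B B  =>  b b b b b b b b b B   (applied B -> b)
  Step 19: b b b b b b b b b B  =>  b b b b b b b b b B B   (applied B -> B B)
  Step 20: b b b b b b b b b B B  =>  b b b b b b b b b B B B   (applied B -> B B)
  Step 21: b b b b b b b b b B B B  =>  b b b b b b b b b b B B   (applied B -> b)
  Step 22: b b b b b b b b b b B B  =>  b b b b b b b b b b B B B   (applied B -> B B)
  Step 23: b b b b b b b b b b B B B  =>  b b b b b b b b b b b B B   (applied B -> b)
  Step 24: b b b b b b b b b b b B B  =>  b b b b b b b b b b b B B B   (applied B -> B B)
  Step 25: b b b b b b b b b b b B B B  =>  b b b b b b b b b b b b B B   (applied B -> b)
  Step 26: b b b b b b b b b b b b B B  =>  b b b b b b b b b b b b b B   (applied B -> b)
  Step 27: b b b b b b b b b b b b b B  =>  b b b b b b b b b b b b b B B   (applied B -> B B)
  Step 28: b b b b b b b b b b b b b B B  =>  b b b b b b b b b b b b b B B B   (applied B -> B B)
  Step 29: b b b b b b b b b b b b b B B B  =>  b b b b b b b b b b b b b b B B   (applied B -> b)
  Step 30: b b b b b b b b b b b b b b B B  =>  b b b b b b b b b b b b b b b B   (applied B -> b)
  Step 31: b b b b b b b b b b b b b b b B  =>  b b b b b b b b b b b b b b b b   (applied B -> b)
Final yield: b b b b b b b b b b b b b b b b
Total rewrite steps: 31

31


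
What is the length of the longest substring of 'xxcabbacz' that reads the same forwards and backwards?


Scanning 'xxcabbacz' for palindromic substrings.
Substring at positions 2-7: 'cabbac'.
Check: reverse('cabbac') = 'cabbac' -> palindrome confirmed.
Neighbouring characters ('x' / 'z') break symmetry, so it cannot extend further.
No longer palindromic substring exists; longest length = 6

6


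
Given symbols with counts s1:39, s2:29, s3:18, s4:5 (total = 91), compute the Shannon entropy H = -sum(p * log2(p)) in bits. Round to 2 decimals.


Computing entropy H = -sum(p_i * log2(p_i)):
  s1: p = 39/91 = 0.4286, -p*log2(p) = 0.5239
  s2: p = 29/91 = 0.3187, -p*log2(p) = 0.5258
  s3: p = 18/91 = 0.1978, -p*log2(p) = 0.4624
  s4: p = 5/91 = 0.0549, -p*log2(p) = 0.2300
H = sum of terms = 1.7421
Rounded to 2 decimals: 1.74

1.74


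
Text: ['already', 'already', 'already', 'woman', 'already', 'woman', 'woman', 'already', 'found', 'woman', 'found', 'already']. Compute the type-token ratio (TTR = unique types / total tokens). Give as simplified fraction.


Tokens: 12
Unique types: ('already', 'found', 'woman') = 3
TTR = 3/12
Simplify: divide both by 3 -> 1/4
TTR = 1/4

1/4


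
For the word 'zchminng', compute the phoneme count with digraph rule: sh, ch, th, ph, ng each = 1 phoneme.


Parsing 'zchminng' greedily, digraphs first:
  'z' -> consonant phoneme (phonemes so far: 1)
  'ch' -> digraph (1 consonant phoneme) (phonemes so far: 2)
  'm' -> consonant phoneme (phonemes so far: 3)
  'i' -> vowel phoneme (phonemes so far: 4)
  'n' -> consonant phoneme (phonemes so far: 5)
  'ng' -> digraph (1 consonant phoneme) (phonemes so far: 6)
Total phonemes: 6

6


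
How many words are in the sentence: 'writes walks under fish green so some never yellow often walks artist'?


Counting words by splitting on spaces:
  Word 1: 'writes'
  Word 2: 'walks'
  Word 3: 'under'
  Word 4: 'fish'
  Word 5: 'green'
  Word 6: 'so'
  Word 7: 'some'
  Word 8: 'never'
  Word 9: 'yellow'
  Word 10: 'often'
  Word 11: 'walks'
  Word 12: 'artist'
Total words: 12

12


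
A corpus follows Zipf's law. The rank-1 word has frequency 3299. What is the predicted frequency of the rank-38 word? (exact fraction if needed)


Zipf's law: freq(rank) = f1 / rank
f1 = 3299, rank = 38
freq = 3299 / 38
GCD(3299, 38) = 1
Simplified: 3299/38

3299/38


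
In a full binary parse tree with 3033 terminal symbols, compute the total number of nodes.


Leaf nodes (terminals): 3033
Internal nodes = n - 1 = 3033 - 1 = 3032
Total = leaves + internal = 3033 + 3032 = 6065

6065


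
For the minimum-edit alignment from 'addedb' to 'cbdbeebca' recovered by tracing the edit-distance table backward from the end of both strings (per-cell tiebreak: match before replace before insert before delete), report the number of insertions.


Edit distance = 6. Backtracking from cell (6, 9) with preference match > replace > insert > delete,
then listing the resulting alignment 'addedb' -> 'cbdbeebca' left to right:
  Step 1: insert 'c' [insertion #1]
  Step 2: replace a->b
  Step 3: keep 'd'
  Step 4: replace d->b
  Step 5: keep 'e'
  Step 6: replace d->e
  Step 7: keep 'b'
  Step 8: insert 'c' [insertion #2]
  Step 9: insert 'a' [insertion #3]
Total insertions: 3

3


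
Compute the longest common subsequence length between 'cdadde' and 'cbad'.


DP table for LCS of 'cdadde' and 'cbad':
       c  b  a  d
    0  0  0  0  0
  c 0  1  1  1  1
  d 0  1  1  1  2
  a 0  1  1  2  2
  d 0  1  1  2  3
  d 0  1  1  2  3
  e 0  1  1  2  3
LCS: 'cad'
LCS length = 3

3


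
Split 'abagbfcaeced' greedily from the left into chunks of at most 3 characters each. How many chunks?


'abagbfcaeced' has 12 characters.
Chunking with max size 3:
  Chunk 1: 'aba' (positions 0-2)
  Chunk 2: 'gbf' (positions 3-5)
  Chunk 3: 'cae' (positions 6-8)
  Chunk 4: 'ced' (positions 9-11)
Total chunks: ceil(12 / 3) = 4

4


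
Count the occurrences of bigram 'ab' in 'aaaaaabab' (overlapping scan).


Scanning 'aaaaaabab' for bigram 'ab':
  Position 0: 'aa' -> no
  Position 1: 'aa' -> no
  Position 2: 'aa' -> no
  Position 3: 'aa' -> no
  Position 4: 'aa' -> no
  Position 5: 'ab' -> MATCH
  Position 6: 'ba' -> no
  Position 7: 'ab' -> MATCH
Total matches: 2

2


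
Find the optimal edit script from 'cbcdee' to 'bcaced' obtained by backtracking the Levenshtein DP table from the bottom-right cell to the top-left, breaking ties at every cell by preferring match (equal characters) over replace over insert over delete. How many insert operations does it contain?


Edit distance = 4. Backtracking from cell (6, 6) with preference match > replace > insert > delete,
then listing the resulting alignment 'cbcdee' -> 'bcaced' left to right:
  Step 1: delete 'c'
  Step 2: keep 'b'
  Step 3: keep 'c'
  Step 4: insert 'a' [insertion #1]
  Step 5: replace d->c
  Step 6: keep 'e'
  Step 7: replace e->d
Total insertions: 1

1


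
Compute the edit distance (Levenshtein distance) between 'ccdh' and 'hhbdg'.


Building DP table for s1='ccdh' (len 4) and s2='hhbdg' (len 5):
       h  h  b  d  g
    0  1  2  3  4  5
  c 1  1  2  3  4  5
  c 2  2  2  3  4  5
  d 3  3  3  3  3  4
  h 4  3  3  4  4  4
Edit distance = dp[4][5] = 4

4


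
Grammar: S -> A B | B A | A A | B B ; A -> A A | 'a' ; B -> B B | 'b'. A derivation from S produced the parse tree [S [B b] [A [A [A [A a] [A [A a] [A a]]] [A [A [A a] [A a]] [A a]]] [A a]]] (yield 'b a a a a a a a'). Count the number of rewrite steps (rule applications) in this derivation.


Every bracketed nonterminal node [X ...] in the tree is produced by exactly one rule application.
Reading the tree off as a leftmost derivation:
  Step 1: S  =>  B A   (applied S -> B A)
  Step 2: B A  =>  b A   (applied B -> b)
  Step 3: b A  =>  b A A   (applied A -> A A)
  Step 4: b A A  =>  b A A A   (applied A -> A A)
  Step 5: b A A A  =>  b A A A A   (applied A -> A A)
  Step 6: b A A A A  =>  b a A A A   (applied A -> a)
  Step 7: b a A A A  =>  b a A A A A   (applied A -> A A)
  Step 8: b a A A A A  =>  b a a A A A   (applied A -> a)
  Step 9: b a a A A A  =>  b a a a A A   (applied A -> a)
  Step 10: b a a a A A  =>  b a a a A A A   (applied A -> A A)
  Step 11: b a a a A A A  =>  b a a a A A A A   (applied A -> A A)
  Step 12: b a a a A A A A  =>  b a a a a A A A   (applied A -> a)
  Step 13: b a a a a A A A  =>  b a a a a a A A   (applied A -> a)
  Step 14: b a a a a a A A  =>  b a a a a a a A   (applied A -> a)
  Step 15: b a a a a a a A  =>  b a a a a a a a   (applied A -> a)
Final yield: b a a a a a a a
Total rewrite steps: 15

15


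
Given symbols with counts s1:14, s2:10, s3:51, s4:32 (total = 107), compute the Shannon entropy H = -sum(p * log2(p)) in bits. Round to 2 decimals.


Computing entropy H = -sum(p_i * log2(p_i)):
  s1: p = 14/107 = 0.1308, -p*log2(p) = 0.3839
  s2: p = 10/107 = 0.0935, -p*log2(p) = 0.3196
  s3: p = 51/107 = 0.4766, -p*log2(p) = 0.5095
  s4: p = 32/107 = 0.2991, -p*log2(p) = 0.5208
H = sum of terms = 1.7338
Rounded to 2 decimals: 1.73

1.73


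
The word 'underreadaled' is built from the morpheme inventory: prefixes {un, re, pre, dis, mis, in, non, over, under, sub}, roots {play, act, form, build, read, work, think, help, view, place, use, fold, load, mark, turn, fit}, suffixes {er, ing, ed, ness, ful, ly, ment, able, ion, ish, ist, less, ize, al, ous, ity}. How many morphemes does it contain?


Segmenting 'underreadaled' against the inventory:
  'under' -> prefix (morpheme 1)
  'read' -> root (morpheme 2)
  'al' -> suffix (morpheme 3)
  'ed' -> suffix (morpheme 4)
Total morphemes: 4

4


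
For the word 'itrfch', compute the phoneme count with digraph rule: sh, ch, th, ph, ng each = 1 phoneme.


Parsing 'itrfch' greedily, digraphs first:
  'i' -> vowel phoneme (phonemes so far: 1)
  't' -> consonant phoneme (phonemes so far: 2)
  'r' -> consonant phoneme (phonemes so far: 3)
  'f' -> consonant phoneme (phonemes so far: 4)
  'ch' -> digraph (1 consonant phoneme) (phonemes so far: 5)
Total phonemes: 5

5


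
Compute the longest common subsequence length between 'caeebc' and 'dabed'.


DP table for LCS of 'caeebc' and 'dabed':
       d  a  b  e  d
    0  0  0  0  0  0
  c 0  0  0  0  0  0
  a 0  0  1  1  1  1
  e 0  0  1  1  2  2
  e 0  0  1  1  2  2
  b 0  0  1  2  2  2
  c 0  0  1  2  2  2
LCS: 'ae'
LCS length = 2

2


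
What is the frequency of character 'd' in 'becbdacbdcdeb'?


Scanning 'becbdacbdcdeb' for 'd':
  Position 4: 'd' -> MATCH (count: 1)
  Position 8: 'd' -> MATCH (count: 2)
  Position 10: 'd' -> MATCH (count: 3)
Total occurrences of 'd': 3

3


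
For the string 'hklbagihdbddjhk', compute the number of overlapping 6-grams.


String 'hklbagihdbddjhk' has length L = 15.
Number of overlapping n-grams = L - n + 1
Substituting: 15 - 6 + 1 = 10

10


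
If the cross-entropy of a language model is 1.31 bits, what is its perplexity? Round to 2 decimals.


Perplexity formula: PP = 2^H
H = 1.31
PP = 2^1.31
Decompose: 2^1.31 = 2^1 * 2^0.31
2^1 = 2, 2^0.31 ~ 1.2397077
PP ~ 2 * 1.2397077 = 2.4794154
Rounded to 2 decimals: 2.48

2.48


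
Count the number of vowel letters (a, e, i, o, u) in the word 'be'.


Scanning each character of 'be':
  Position 1: 'b' -> consonant (running count: 0)
  Position 2: 'e' -> vowel (running count: 1)
Total vowels: 1

1


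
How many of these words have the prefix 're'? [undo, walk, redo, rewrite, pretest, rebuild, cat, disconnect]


Checking each word for prefix 're':
  'undo' -> no (count: 0)
  'walk' -> no (count: 0)
  'redo' -> YES, starts with 're' (count: 1)
  'rewrite' -> YES, starts with 're' (count: 2)
  'pretest' -> no (count: 2)
  'rebuild' -> YES, starts with 're' (count: 3)
  'cat' -> no (count: 3)
  'disconnect' -> no (count: 3)
Total with prefix 're': 3

3


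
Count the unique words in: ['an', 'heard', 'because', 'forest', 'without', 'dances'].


Listing all tokens and tracking unique types:
  Token 1: 'an' -> NEW (unique so far: 1)
  Token 2: 'heard' -> NEW (unique so far: 2)
  Token 3: 'because' -> NEW (unique so far: 3)
  Token 4: 'forest' -> NEW (unique so far: 4)
  Token 5: 'without' -> NEW (unique so far: 5)
  Token 6: 'dances' -> NEW (unique so far: 6)
Unique types: ('an', 'because', 'dances', 'forest', 'heard', 'without')
Vocabulary size: 6

6


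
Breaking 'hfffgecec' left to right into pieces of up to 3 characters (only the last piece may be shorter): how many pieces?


'hfffgecec' has 9 characters.
Chunking with max size 3:
  Chunk 1: 'hff' (positions 0-2)
  Chunk 2: 'fge' (positions 3-5)
  Chunk 3: 'cec' (positions 6-8)
Total chunks: ceil(9 / 3) = 3

3


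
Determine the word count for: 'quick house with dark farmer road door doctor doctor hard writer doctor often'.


Counting words by splitting on spaces:
  Word 1: 'quick'
  Word 2: 'house'
  Word 3: 'with'
  Word 4: 'dark'
  Word 5: 'farmer'
  Word 6: 'road'
  Word 7: 'door'
  Word 8: 'doctor'
  Word 9: 'doctor'
  Word 10: 'hard'
  Word 11: 'writer'
  Word 12: 'doctor'
  Word 13: 'often'
Total words: 13

13


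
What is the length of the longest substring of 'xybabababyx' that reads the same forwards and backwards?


Scanning 'xybabababyx' for palindromic substrings.
Substring at positions 0-10: 'xybabababyx'.
Check: reverse('xybabababyx') = 'xybabababyx' -> palindrome confirmed.
No longer palindromic substring exists; longest length = 11

11


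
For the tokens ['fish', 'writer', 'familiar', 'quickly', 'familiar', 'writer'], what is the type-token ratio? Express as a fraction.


Tokens: 6
Unique types: ('familiar', 'fish', 'quickly', 'writer') = 4
TTR = 4/6
Simplify: divide both by 2 -> 2/3
TTR = 2/3

2/3


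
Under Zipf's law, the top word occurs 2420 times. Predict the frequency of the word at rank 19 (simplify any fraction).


Zipf's law: freq(rank) = f1 / rank
f1 = 2420, rank = 19
freq = 2420 / 19
GCD(2420, 19) = 1
Simplified: 2420/19

2420/19


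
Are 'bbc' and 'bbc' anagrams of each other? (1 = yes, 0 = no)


Sort characters of 'bbc': 'bbc'
Sort characters of 'bbc': 'bbc'
Sorted forms match -> they ARE anagrams
Result: 1

1


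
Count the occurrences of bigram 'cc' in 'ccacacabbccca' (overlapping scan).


Scanning 'ccacacabbccca' for bigram 'cc':
  Position 0: 'cc' -> MATCH
  Position 1: 'ca' -> no
  Position 2: 'ac' -> no
  Position 3: 'ca' -> no
  Position 4: 'ac' -> no
  Position 5: 'ca' -> no
  Position 6: 'ab' -> no
  Position 7: 'bb' -> no
  Position 8: 'bc' -> no
  Position 9: 'cc' -> MATCH
  Position 10: 'cc' -> MATCH
  Position 11: 'ca' -> no
Total matches: 3

3


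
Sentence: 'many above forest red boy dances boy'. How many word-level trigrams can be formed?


Word trigrams from [7] words:
  Trigram 1: (many above forest)
  Trigram 2: (above forest red)
  Trigram 3: (forest red boy)
  Trigram 4: (red boy dances)
  Trigram 5: (boy dances boy)
Total word trigrams: 7 - 2 = 5

5


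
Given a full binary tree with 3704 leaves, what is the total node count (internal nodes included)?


Leaf nodes (terminals): 3704
Internal nodes = n - 1 = 3704 - 1 = 3703
Total = leaves + internal = 3704 + 3703 = 7407

7407


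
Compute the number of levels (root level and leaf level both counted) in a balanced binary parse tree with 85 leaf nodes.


In a balanced binary tree with n leaves the deepest leaf is ceil(log2(n)) edges below the root,
so counting node levels inclusive of root and leaves gives ceil(log2(n)) + 1 levels.
log2(85) = 6.4094
ceil(6.4094) = 7
levels = 7 + 1 = 8

8


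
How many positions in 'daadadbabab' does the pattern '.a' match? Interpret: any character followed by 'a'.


Pattern: .a means any character followed by 'a'.
Scanning 'daadadbabab' position-by-position:
  Pos 0: window 'da' -> MATCH
  Pos 1: window 'aa' -> MATCH
  Pos 2: window 'ad' -> no
  Pos 3: window 'da' -> MATCH
  Pos 4: window 'ad' -> no
  Pos 5: window 'db' -> no
  Pos 6: window 'ba' -> MATCH
  Pos 7: window 'ab' -> no
  Pos 8: window 'ba' -> MATCH
  Pos 9: window 'ab' -> no
  Pos 10: window 'b' -> no
Total matches: 5

5


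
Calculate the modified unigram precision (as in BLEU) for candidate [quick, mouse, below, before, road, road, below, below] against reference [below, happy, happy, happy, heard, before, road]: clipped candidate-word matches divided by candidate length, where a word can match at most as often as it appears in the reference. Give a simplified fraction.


Reference word counts: {'before': 1, 'below': 1, 'happy': 3, 'heard': 1, 'road': 1}
Checking each candidate word (with clipping):
  'quick' -> not in reference -> no match (matches: 0)
  'mouse' -> not in reference -> no match (matches: 0)
  'below' -> in reference (ref count 1, used 1/1) -> match (matches: 1)
  'before' -> in reference (ref count 1, used 1/1) -> match (matches: 2)
  'road' -> in reference (ref count 1, used 1/1) -> match (matches: 3)
  'road' -> ref count 1 already used up (1/1) -> clipped, no match (matches: 3)
  'below' -> ref count 1 already used up (1/1) -> clipped, no match (matches: 3)
  'below' -> ref count 1 already used up (1/1) -> clipped, no match (matches: 3)
Clipped matches: 3, Candidate length: 8
Precision = 3/8

3/8


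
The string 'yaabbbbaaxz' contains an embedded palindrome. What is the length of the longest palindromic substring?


Scanning 'yaabbbbaaxz' for palindromic substrings.
Substring at positions 1-8: 'aabbbbaa'.
Check: reverse('aabbbbaa') = 'aabbbbaa' -> palindrome confirmed.
Neighbouring characters ('y' / 'x') break symmetry, so it cannot extend further.
No longer palindromic substring exists; longest length = 8

8


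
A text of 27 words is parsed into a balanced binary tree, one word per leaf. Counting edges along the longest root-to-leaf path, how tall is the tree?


In a balanced binary tree with n leaves the deepest leaf is ceil(log2(n)) edges below the root.
log2(27) = 4.7549
ceil(4.7549) = 5
height (edges) = 5

5


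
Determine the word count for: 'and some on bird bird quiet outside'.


Counting words by splitting on spaces:
  Word 1: 'and'
  Word 2: 'some'
  Word 3: 'on'
  Word 4: 'bird'
  Word 5: 'bird'
  Word 6: 'quiet'
  Word 7: 'outside'
Total words: 7

7


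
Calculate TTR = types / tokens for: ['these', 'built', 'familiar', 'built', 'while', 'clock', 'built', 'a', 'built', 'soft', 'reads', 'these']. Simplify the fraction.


Tokens: 12
Unique types: ('a', 'built', 'clock', 'familiar', 'reads', 'soft', 'these', 'while') = 8
TTR = 8/12
Simplify: divide both by 4 -> 2/3
TTR = 2/3

2/3


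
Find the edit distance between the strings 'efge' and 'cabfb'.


Building DP table for s1='efge' (len 4) and s2='cabfb' (len 5):
       c  a  b  f  b
    0  1  2  3  4  5
  e 1  1  2  3  4  5
  f 2  2  2  3  3  4
  g 3  3  3  3  4  4
  e 4  4  4  4  4  5
Edit distance = dp[4][5] = 5

5


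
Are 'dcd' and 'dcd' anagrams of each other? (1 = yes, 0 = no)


Sort characters of 'dcd': 'cdd'
Sort characters of 'dcd': 'cdd'
Sorted forms match -> they ARE anagrams
Result: 1

1


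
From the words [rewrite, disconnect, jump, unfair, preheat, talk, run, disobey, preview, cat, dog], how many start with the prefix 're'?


Checking each word for prefix 're':
  'rewrite' -> YES, starts with 're' (count: 1)
  'disconnect' -> no (count: 1)
  'jump' -> no (count: 1)
  'unfair' -> no (count: 1)
  'preheat' -> no (count: 1)
  'talk' -> no (count: 1)
  'run' -> no (count: 1)
  'disobey' -> no (count: 1)
  'preview' -> no (count: 1)
  'cat' -> no (count: 1)
  'dog' -> no (count: 1)
Total with prefix 're': 1

1


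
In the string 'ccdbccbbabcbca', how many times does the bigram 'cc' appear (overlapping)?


Scanning 'ccdbccbbabcbca' for bigram 'cc':
  Position 0: 'cc' -> MATCH
  Position 1: 'cd' -> no
  Position 2: 'db' -> no
  Position 3: 'bc' -> no
  Position 4: 'cc' -> MATCH
  Position 5: 'cb' -> no
  Position 6: 'bb' -> no
  Position 7: 'ba' -> no
  Position 8: 'ab' -> no
  Position 9: 'bc' -> no
  Position 10: 'cb' -> no
  Position 11: 'bc' -> no
  Position 12: 'ca' -> no
Total matches: 2

2


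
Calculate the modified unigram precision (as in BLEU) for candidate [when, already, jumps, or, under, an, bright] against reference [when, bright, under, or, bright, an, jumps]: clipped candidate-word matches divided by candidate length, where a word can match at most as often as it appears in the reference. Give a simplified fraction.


Reference word counts: {'an': 1, 'bright': 2, 'jumps': 1, 'or': 1, 'under': 1, 'when': 1}
Checking each candidate word (with clipping):
  'when' -> in reference (ref count 1, used 1/1) -> match (matches: 1)
  'already' -> not in reference -> no match (matches: 1)
  'jumps' -> in reference (ref count 1, used 1/1) -> match (matches: 2)
  'or' -> in reference (ref count 1, used 1/1) -> match (matches: 3)
  'under' -> in reference (ref count 1, used 1/1) -> match (matches: 4)
  'an' -> in reference (ref count 1, used 1/1) -> match (matches: 5)
  'bright' -> in reference (ref count 2, used 1/2) -> match (matches: 6)
Clipped matches: 6, Candidate length: 7
Precision = 6/7

6/7


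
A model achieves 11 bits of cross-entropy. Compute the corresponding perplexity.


Perplexity formula: PP = 2^H
H = 11
PP = 2^11
PP = 2^11 = 2048

2048


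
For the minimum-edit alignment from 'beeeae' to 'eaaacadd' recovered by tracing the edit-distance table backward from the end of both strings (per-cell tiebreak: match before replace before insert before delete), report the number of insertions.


Edit distance = 7. Backtracking from cell (6, 8) with preference match > replace > insert > delete,
then listing the resulting alignment 'beeeae' -> 'eaaacadd' left to right:
  Step 1: insert 'e' [insertion #1]
  Step 2: replace b->a
  Step 3: replace e->a
  Step 4: replace e->a
  Step 5: replace e->c
  Step 6: keep 'a'
  Step 7: insert 'd' [insertion #2]
  Step 8: replace e->d
Total insertions: 2

2


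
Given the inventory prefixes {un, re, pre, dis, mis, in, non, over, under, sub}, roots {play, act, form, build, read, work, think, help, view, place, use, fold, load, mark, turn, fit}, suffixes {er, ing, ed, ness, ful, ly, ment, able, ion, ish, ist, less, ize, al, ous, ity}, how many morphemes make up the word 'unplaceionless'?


Segmenting 'unplaceionless' against the inventory:
  'un' -> prefix (morpheme 1)
  'place' -> root (morpheme 2)
  'ion' -> suffix (morpheme 3)
  'less' -> suffix (morpheme 4)
Total morphemes: 4

4


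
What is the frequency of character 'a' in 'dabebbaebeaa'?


Scanning 'dabebbaebeaa' for 'a':
  Position 1: 'a' -> MATCH (count: 1)
  Position 6: 'a' -> MATCH (count: 2)
  Position 10: 'a' -> MATCH (count: 3)
  Position 11: 'a' -> MATCH (count: 4)
Total occurrences of 'a': 4

4


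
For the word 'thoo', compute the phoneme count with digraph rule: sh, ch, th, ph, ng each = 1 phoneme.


Parsing 'thoo' greedily, digraphs first:
  'th' -> digraph (1 consonant phoneme) (phonemes so far: 1)
  'o' -> vowel phoneme (phonemes so far: 2)
  'o' -> vowel phoneme (phonemes so far: 3)
Total phonemes: 3

3


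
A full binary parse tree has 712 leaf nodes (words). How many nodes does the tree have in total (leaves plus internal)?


Leaf nodes (terminals): 712
Internal nodes = n - 1 = 712 - 1 = 711
Total = leaves + internal = 712 + 711 = 1423

1423


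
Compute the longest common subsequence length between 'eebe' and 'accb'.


DP table for LCS of 'eebe' and 'accb':
       a  c  c  b
    0  0  0  0  0
  e 0  0  0  0  0
  e 0  0  0  0  0
  b 0  0  0  0  1
  e 0  0  0  0  1
LCS: 'b'
LCS length = 1

1


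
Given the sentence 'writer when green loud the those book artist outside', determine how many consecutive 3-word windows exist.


Word trigrams from [9] words:
  Trigram 1: (writer when green)
  Trigram 2: (when green loud)
  Trigram 3: (green loud the)
  Trigram 4: (loud the those)
  Trigram 5: (the those book)
  Trigram 6: (those book artist)
  Trigram 7: (book artist outside)
Total word trigrams: 9 - 2 = 7

7


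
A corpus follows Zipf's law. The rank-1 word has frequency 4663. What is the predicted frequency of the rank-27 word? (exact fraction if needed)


Zipf's law: freq(rank) = f1 / rank
f1 = 4663, rank = 27
freq = 4663 / 27
GCD(4663, 27) = 1
Simplified: 4663/27

4663/27


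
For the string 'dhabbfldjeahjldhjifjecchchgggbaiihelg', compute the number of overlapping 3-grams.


String 'dhabbfldjeahjldhjifjecchchgggbaiihelg' has length L = 37.
Number of overlapping n-grams = L - n + 1
Substituting: 37 - 3 + 1 = 35

35


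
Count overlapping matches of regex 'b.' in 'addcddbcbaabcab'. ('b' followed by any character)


Pattern: b. means 'b' followed by any character.
Scanning 'addcddbcbaabcab' position-by-position:
  Pos 0: window 'ad' -> no
  Pos 1: window 'dd' -> no
  Pos 2: window 'dc' -> no
  Pos 3: window 'cd' -> no
  Pos 4: window 'dd' -> no
  Pos 5: window 'db' -> no
  Pos 6: window 'bc' -> MATCH
  Pos 7: window 'cb' -> no
  Pos 8: window 'ba' -> MATCH
  Pos 9: window 'aa' -> no
  Pos 10: window 'ab' -> no
  Pos 11: window 'bc' -> MATCH
  Pos 12: window 'ca' -> no
  Pos 13: window 'ab' -> no
  Pos 14: window 'b' -> no
Total matches: 3

3


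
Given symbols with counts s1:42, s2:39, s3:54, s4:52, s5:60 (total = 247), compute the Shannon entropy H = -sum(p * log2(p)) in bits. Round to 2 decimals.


Computing entropy H = -sum(p_i * log2(p_i)):
  s1: p = 42/247 = 0.1700, -p*log2(p) = 0.4346
  s2: p = 39/247 = 0.1579, -p*log2(p) = 0.4205
  s3: p = 54/247 = 0.2186, -p*log2(p) = 0.4795
  s4: p = 52/247 = 0.2105, -p*log2(p) = 0.4732
  s5: p = 60/247 = 0.2429, -p*log2(p) = 0.4959
H = sum of terms = 2.3037
Rounded to 2 decimals: 2.30

2.30


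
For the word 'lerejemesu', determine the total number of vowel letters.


Scanning each character of 'lerejemesu':
  Position 1: 'l' -> consonant (running count: 0)
  Position 2: 'e' -> vowel (running count: 1)
  Position 3: 'r' -> consonant (running count: 1)
  Position 4: 'e' -> vowel (running count: 2)
  Position 5: 'j' -> consonant (running count: 2)
  Position 6: 'e' -> vowel (running count: 3)
  Position 7: 'm' -> consonant (running count: 3)
  Position 8: 'e' -> vowel (running count: 4)
  Position 9: 's' -> consonant (running count: 4)
  Position 10: 'u' -> vowel (running count: 5)
Total vowels: 5

5


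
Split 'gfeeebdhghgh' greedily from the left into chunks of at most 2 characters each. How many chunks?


'gfeeebdhghgh' has 12 characters.
Chunking with max size 2:
  Chunk 1: 'gf' (positions 0-1)
  Chunk 2: 'ee' (positions 2-3)
  Chunk 3: 'eb' (positions 4-5)
  Chunk 4: 'dh' (positions 6-7)
  Chunk 5: 'gh' (positions 8-9)
  Chunk 6: 'gh' (positions 10-11)
Total chunks: ceil(12 / 2) = 6

6


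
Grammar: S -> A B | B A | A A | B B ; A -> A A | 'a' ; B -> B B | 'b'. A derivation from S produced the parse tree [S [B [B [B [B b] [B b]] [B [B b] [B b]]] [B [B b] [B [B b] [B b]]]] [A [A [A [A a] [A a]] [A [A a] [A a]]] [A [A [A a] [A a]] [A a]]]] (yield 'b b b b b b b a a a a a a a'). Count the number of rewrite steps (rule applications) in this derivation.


Every bracketed nonterminal node [X ...] in the tree is produced by exactly one rule application.
Reading the tree off as a leftmost derivation:
  Step 1: S  =>  B A   (applied S -> B A)
  Step 2: B A  =>  B B A   (applied B -> B B)
  Step 3: B B A  =>  B B B A   (applied B -> B B)
  Step 4: B B B A  =>  B B B B A   (applied B -> B B)
  Step 5: B B B B A  =>  b B B B A   (applied B -> b)
  Step 6: b B B B A  =>  b b B B A   (applied B -> b)
  Step 7: b b B B A  =>  b b B B B A   (applied B -> B B)
  Step 8: b b B B B A  =>  b b b B B A   (applied B -> b)
  Step 9: b b b B B A  =>  b b b b B A   (applied B -> b)
  Step 10: b b b b B A  =>  b b b b B B A   (applied B -> B B)
  Step 11: b b b b B B A  =>  b b b b b B A   (applied B -> b)
  Step 12: b b b b b B A  =>  b b b b b B B A   (applied B -> B B)
  Step 13: b b b b b B B A  =>  b b b b b b B A   (applied B -> b)
  Step 14: b b b b b b B A  =>  b b b b b b b A   (applied B -> b)
  Step 15: b b b b b b b A  =>  b b b b b b b A A   (applied A -> A A)
  Step 16: b b b b b b b A A  =>  b b b b b b b A A A   (applied A -> A A)
  Step 17: b b b b b b b A A A  =>  b b b b b b b A A A A   (applied A -> A A)
  Step 18: b b b b b b b A A A A  =>  b b b b b b b a A A A   (applied A -> a)
  Step 19: b b b b b b b a A A A  =>  b b b b b b b a a A A   (applied A -> a)
  Step 20: b b b b b b b a a A A  =>  b b b b b b b a a A A A   (applied A -> A A)
  Step 21: b b b b b b b a a A A A  =>  b b b b b b b a a a A A   (applied A -> a)
  Step 22: b b b b b b b a a a A A  =>  b b b b b b b a a a a A   (applied A -> a)
  Step 23: b b b b b b b a a a a A  =>  b b b b b b b a a a a A A   (applied A -> A A)
  Step 24: b b b b b b b a a a a A A  =>  b b b b b b b a a a a A A A   (applied A -> A A)
  Step 25: b b b b b b b a a a a A A A  =>  b b b b b b b a a a a a A A   (applied A -> a)
  Step 26: b b b b b b b a a a a a A A  =>  b b b b b b b a a a a a a A   (applied A -> a)
  Step 27: b b b b b b b a a a a a a A  =>  b b b b b b b a a a a a a a   (applied A -> a)
Final yield: b b b b b b b a a a a a a a
Total rewrite steps: 27

27
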